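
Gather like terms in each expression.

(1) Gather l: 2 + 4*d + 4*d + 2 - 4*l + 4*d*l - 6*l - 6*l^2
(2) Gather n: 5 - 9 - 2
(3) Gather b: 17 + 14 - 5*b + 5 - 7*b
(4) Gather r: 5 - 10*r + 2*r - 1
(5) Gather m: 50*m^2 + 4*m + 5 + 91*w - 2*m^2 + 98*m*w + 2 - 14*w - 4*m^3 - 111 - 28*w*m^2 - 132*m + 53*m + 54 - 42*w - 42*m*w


(1) = 8*d - 6*l^2 + l*(4*d - 10) + 4
(2) = -6
(3) = 36 - 12*b
(4) = 4 - 8*r
(5) = -4*m^3 + m^2*(48 - 28*w) + m*(56*w - 75) + 35*w - 50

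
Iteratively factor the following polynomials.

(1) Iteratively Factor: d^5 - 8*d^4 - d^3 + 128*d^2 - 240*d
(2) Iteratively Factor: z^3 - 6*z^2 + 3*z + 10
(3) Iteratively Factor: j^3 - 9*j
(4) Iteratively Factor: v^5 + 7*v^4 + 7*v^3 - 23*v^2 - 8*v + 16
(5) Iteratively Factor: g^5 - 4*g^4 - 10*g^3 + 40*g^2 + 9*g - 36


(1) = (d)*(d^4 - 8*d^3 - d^2 + 128*d - 240) = d*(d + 4)*(d^3 - 12*d^2 + 47*d - 60) = d*(d - 5)*(d + 4)*(d^2 - 7*d + 12) = d*(d - 5)*(d - 3)*(d + 4)*(d - 4)
(2) = (z - 5)*(z^2 - z - 2) = (z - 5)*(z + 1)*(z - 2)
(3) = (j)*(j^2 - 9) = j*(j + 3)*(j - 3)
(4) = (v - 1)*(v^4 + 8*v^3 + 15*v^2 - 8*v - 16) = (v - 1)*(v + 4)*(v^3 + 4*v^2 - v - 4) = (v - 1)^2*(v + 4)*(v^2 + 5*v + 4) = (v - 1)^2*(v + 4)^2*(v + 1)
(5) = (g - 4)*(g^4 - 10*g^2 + 9) = (g - 4)*(g - 1)*(g^3 + g^2 - 9*g - 9) = (g - 4)*(g - 3)*(g - 1)*(g^2 + 4*g + 3) = (g - 4)*(g - 3)*(g - 1)*(g + 3)*(g + 1)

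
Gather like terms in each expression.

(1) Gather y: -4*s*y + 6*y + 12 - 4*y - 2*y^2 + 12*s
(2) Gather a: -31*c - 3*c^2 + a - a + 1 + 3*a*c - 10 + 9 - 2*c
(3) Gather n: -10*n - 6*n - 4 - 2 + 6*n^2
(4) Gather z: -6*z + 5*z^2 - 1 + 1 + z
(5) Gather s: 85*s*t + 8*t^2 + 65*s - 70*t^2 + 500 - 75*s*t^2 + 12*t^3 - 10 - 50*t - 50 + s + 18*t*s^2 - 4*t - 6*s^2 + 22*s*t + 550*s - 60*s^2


(1) = 12*s - 2*y^2 + y*(2 - 4*s) + 12
(2) = 3*a*c - 3*c^2 - 33*c
(3) = 6*n^2 - 16*n - 6
(4) = 5*z^2 - 5*z
(5) = s^2*(18*t - 66) + s*(-75*t^2 + 107*t + 616) + 12*t^3 - 62*t^2 - 54*t + 440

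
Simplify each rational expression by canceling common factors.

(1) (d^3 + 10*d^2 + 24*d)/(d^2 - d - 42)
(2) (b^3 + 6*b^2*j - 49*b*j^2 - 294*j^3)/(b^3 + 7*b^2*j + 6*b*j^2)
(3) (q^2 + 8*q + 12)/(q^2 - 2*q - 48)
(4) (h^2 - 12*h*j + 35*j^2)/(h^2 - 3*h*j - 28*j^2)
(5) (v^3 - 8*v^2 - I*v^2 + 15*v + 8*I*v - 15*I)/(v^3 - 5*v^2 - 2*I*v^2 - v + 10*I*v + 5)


(1) = (d^2 + 4*d)/(d - 7)
(2) = (b^2 - 49*j^2)/(b^2 + b*j)
(3) = (q + 2)/(q - 8)
(4) = (h - 5*j)/(h + 4*j)
(5) = (v - 3)/(v - I)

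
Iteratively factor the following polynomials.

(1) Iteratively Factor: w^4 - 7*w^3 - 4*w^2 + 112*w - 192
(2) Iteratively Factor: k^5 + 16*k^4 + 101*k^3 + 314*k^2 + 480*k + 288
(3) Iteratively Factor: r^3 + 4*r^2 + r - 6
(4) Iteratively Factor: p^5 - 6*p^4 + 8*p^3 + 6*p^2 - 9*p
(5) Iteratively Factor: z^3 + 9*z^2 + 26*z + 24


(1) = (w - 4)*(w^3 - 3*w^2 - 16*w + 48) = (w - 4)*(w - 3)*(w^2 - 16) = (w - 4)^2*(w - 3)*(w + 4)
(2) = (k + 3)*(k^4 + 13*k^3 + 62*k^2 + 128*k + 96) = (k + 3)*(k + 4)*(k^3 + 9*k^2 + 26*k + 24) = (k + 2)*(k + 3)*(k + 4)*(k^2 + 7*k + 12) = (k + 2)*(k + 3)^2*(k + 4)*(k + 4)
(3) = (r + 3)*(r^2 + r - 2) = (r + 2)*(r + 3)*(r - 1)
(4) = (p - 3)*(p^4 - 3*p^3 - p^2 + 3*p) = p*(p - 3)*(p^3 - 3*p^2 - p + 3) = p*(p - 3)*(p + 1)*(p^2 - 4*p + 3) = p*(p - 3)*(p - 1)*(p + 1)*(p - 3)
(5) = (z + 4)*(z^2 + 5*z + 6) = (z + 3)*(z + 4)*(z + 2)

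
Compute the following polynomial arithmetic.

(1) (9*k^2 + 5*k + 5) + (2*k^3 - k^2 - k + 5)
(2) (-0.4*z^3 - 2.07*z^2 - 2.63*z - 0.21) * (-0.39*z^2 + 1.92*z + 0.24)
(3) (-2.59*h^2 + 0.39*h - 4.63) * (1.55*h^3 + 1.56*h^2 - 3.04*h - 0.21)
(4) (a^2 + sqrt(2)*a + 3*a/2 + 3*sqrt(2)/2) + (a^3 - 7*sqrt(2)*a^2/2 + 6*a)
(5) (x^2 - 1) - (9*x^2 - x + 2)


(1) = 2*k^3 + 8*k^2 + 4*k + 10
(2) = 0.156*z^5 + 0.0393*z^4 - 3.0447*z^3 - 5.4645*z^2 - 1.0344*z - 0.0504
(3) = -4.0145*h^5 - 3.4359*h^4 + 1.3055*h^3 - 7.8645*h^2 + 13.9933*h + 0.9723
(4) = a^3 - 7*sqrt(2)*a^2/2 + a^2 + sqrt(2)*a + 15*a/2 + 3*sqrt(2)/2
(5) = -8*x^2 + x - 3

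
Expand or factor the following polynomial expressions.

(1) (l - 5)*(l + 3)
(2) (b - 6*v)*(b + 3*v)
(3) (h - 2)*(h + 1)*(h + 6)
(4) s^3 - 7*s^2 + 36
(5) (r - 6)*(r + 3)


(1) = l^2 - 2*l - 15
(2) = b^2 - 3*b*v - 18*v^2
(3) = h^3 + 5*h^2 - 8*h - 12
(4) = (s - 6)*(s - 3)*(s + 2)
(5) = r^2 - 3*r - 18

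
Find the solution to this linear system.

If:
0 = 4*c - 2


Then:
c = 1/2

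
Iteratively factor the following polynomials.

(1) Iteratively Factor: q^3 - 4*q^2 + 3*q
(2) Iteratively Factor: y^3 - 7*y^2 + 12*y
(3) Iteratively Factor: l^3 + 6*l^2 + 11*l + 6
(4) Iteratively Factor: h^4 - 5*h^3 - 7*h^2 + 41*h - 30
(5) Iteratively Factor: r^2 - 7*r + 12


(1) = (q - 1)*(q^2 - 3*q) = q*(q - 1)*(q - 3)
(2) = (y - 3)*(y^2 - 4*y) = y*(y - 3)*(y - 4)
(3) = (l + 2)*(l^2 + 4*l + 3) = (l + 2)*(l + 3)*(l + 1)
(4) = (h - 5)*(h^3 - 7*h + 6) = (h - 5)*(h - 1)*(h^2 + h - 6) = (h - 5)*(h - 2)*(h - 1)*(h + 3)
(5) = (r - 4)*(r - 3)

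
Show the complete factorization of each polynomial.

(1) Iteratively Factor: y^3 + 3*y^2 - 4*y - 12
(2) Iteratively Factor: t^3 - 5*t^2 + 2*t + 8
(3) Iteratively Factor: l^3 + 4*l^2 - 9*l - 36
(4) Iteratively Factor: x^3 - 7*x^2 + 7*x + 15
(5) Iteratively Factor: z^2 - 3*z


(1) = (y + 3)*(y^2 - 4) = (y - 2)*(y + 3)*(y + 2)
(2) = (t + 1)*(t^2 - 6*t + 8) = (t - 2)*(t + 1)*(t - 4)
(3) = (l + 4)*(l^2 - 9) = (l + 3)*(l + 4)*(l - 3)
(4) = (x - 5)*(x^2 - 2*x - 3) = (x - 5)*(x + 1)*(x - 3)
(5) = (z)*(z - 3)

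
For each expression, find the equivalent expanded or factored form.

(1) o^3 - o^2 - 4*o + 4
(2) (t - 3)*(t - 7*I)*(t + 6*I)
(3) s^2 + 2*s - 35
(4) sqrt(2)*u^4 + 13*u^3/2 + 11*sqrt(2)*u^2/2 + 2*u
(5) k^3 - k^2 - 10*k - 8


(1) = (o - 2)*(o - 1)*(o + 2)
(2) = t^3 - 3*t^2 - I*t^2 + 42*t + 3*I*t - 126
(3) = (s - 5)*(s + 7)
(4) = u*(u + sqrt(2))*(u + 2*sqrt(2))*(sqrt(2)*u + 1/2)
(5) = (k - 4)*(k + 1)*(k + 2)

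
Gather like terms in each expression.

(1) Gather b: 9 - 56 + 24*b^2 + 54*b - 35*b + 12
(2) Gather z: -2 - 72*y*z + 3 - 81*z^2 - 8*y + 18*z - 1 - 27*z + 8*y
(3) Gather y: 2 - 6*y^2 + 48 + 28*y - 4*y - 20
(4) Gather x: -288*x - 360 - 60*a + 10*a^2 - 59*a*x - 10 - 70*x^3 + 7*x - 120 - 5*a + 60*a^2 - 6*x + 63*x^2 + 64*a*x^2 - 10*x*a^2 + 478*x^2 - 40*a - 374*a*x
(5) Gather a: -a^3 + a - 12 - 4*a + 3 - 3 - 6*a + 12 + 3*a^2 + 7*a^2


(1) = 24*b^2 + 19*b - 35
(2) = -81*z^2 + z*(-72*y - 9)
(3) = -6*y^2 + 24*y + 30
(4) = 70*a^2 - 105*a - 70*x^3 + x^2*(64*a + 541) + x*(-10*a^2 - 433*a - 287) - 490
(5) = -a^3 + 10*a^2 - 9*a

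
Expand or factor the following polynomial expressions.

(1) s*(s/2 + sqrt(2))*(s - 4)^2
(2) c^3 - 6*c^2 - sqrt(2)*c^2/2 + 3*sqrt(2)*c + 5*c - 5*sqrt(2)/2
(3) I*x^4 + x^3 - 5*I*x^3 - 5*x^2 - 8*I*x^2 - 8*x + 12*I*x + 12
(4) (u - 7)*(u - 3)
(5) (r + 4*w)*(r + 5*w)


(1) = s^4/2 - 4*s^3 + sqrt(2)*s^3 - 8*sqrt(2)*s^2 + 8*s^2 + 16*sqrt(2)*s
(2) = (c - 5)*(c - 1)*(c - sqrt(2)/2)
(3) = (x - 6)*(x + 2)*(x - I)*(I*x - I)
(4) = u^2 - 10*u + 21
(5) = r^2 + 9*r*w + 20*w^2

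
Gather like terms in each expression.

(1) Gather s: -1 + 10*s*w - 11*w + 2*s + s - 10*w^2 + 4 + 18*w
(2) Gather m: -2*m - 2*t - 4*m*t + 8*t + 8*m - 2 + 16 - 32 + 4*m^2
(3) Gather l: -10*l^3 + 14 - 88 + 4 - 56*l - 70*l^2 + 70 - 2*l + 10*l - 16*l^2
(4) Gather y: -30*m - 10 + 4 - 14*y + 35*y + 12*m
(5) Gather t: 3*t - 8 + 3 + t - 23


(1) = s*(10*w + 3) - 10*w^2 + 7*w + 3
(2) = 4*m^2 + m*(6 - 4*t) + 6*t - 18
(3) = -10*l^3 - 86*l^2 - 48*l
(4) = -18*m + 21*y - 6
(5) = 4*t - 28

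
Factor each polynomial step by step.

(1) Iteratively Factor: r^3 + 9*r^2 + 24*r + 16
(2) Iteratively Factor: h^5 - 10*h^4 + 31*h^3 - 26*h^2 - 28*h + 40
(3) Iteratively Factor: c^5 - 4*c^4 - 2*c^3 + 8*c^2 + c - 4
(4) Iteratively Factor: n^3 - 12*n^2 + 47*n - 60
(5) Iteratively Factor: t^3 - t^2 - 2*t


(1) = (r + 1)*(r^2 + 8*r + 16) = (r + 1)*(r + 4)*(r + 4)
(2) = (h - 2)*(h^4 - 8*h^3 + 15*h^2 + 4*h - 20) = (h - 2)^2*(h^3 - 6*h^2 + 3*h + 10) = (h - 5)*(h - 2)^2*(h^2 - h - 2) = (h - 5)*(h - 2)^3*(h + 1)
(3) = (c - 1)*(c^4 - 3*c^3 - 5*c^2 + 3*c + 4) = (c - 1)*(c + 1)*(c^3 - 4*c^2 - c + 4) = (c - 4)*(c - 1)*(c + 1)*(c^2 - 1) = (c - 4)*(c - 1)^2*(c + 1)*(c + 1)
(4) = (n - 3)*(n^2 - 9*n + 20) = (n - 5)*(n - 3)*(n - 4)
(5) = (t + 1)*(t^2 - 2*t) = t*(t + 1)*(t - 2)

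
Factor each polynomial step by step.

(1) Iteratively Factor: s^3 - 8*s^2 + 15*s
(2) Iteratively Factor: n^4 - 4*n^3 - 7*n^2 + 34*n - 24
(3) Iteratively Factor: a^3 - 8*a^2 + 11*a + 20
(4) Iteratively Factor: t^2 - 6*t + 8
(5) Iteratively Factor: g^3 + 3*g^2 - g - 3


(1) = (s - 5)*(s^2 - 3*s) = (s - 5)*(s - 3)*(s)
(2) = (n - 1)*(n^3 - 3*n^2 - 10*n + 24) = (n - 1)*(n + 3)*(n^2 - 6*n + 8) = (n - 2)*(n - 1)*(n + 3)*(n - 4)
(3) = (a - 4)*(a^2 - 4*a - 5) = (a - 4)*(a + 1)*(a - 5)
(4) = (t - 2)*(t - 4)
(5) = (g - 1)*(g^2 + 4*g + 3) = (g - 1)*(g + 1)*(g + 3)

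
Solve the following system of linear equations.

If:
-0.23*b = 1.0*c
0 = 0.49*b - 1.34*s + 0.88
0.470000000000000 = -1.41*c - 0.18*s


Then:
b = 2.28
c = -0.52
s = 1.49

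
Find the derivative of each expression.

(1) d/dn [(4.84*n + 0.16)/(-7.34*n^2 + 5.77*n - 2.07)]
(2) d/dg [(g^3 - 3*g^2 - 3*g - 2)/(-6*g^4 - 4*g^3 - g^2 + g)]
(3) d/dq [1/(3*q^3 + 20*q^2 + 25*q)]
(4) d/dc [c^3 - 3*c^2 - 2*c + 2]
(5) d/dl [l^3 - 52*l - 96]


(1) = (35.5256*n^2 + 2.3488*n - 10.942)/(53.8756*n^4 - 84.7036*n^3 + 63.6805*n^2 - 23.8878*n + 4.2849)
(2) = (6*g^6 - 36*g^5 - 67*g^4 - 70*g^3 - 30*g^2 - 4*g + 2)/(g^2*(36*g^6 + 48*g^5 + 28*g^4 - 4*g^3 - 7*g^2 - 2*g + 1))
(3) = (-9*q^2 - 40*q - 25)/(q^2*(3*q^2 + 20*q + 25)^2)
(4) = 3*c^2 - 6*c - 2
(5) = 3*l^2 - 52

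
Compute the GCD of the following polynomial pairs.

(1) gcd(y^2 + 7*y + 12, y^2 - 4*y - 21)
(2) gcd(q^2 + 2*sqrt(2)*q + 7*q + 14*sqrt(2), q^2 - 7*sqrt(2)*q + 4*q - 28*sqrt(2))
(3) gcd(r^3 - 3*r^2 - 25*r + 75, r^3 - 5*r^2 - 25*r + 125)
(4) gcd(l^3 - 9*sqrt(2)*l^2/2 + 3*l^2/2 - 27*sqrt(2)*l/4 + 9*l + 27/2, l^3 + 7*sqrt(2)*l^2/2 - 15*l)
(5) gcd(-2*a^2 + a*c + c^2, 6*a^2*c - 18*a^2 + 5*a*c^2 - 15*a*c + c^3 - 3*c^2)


(1) = y + 3
(2) = gcd((q + 7)*(q + 2*sqrt(2)), (q + 4)*(q - 7*sqrt(2))) = 1
(3) = r^2 - 25
(4) = l - 3*sqrt(2)/2
(5) = 2*a + c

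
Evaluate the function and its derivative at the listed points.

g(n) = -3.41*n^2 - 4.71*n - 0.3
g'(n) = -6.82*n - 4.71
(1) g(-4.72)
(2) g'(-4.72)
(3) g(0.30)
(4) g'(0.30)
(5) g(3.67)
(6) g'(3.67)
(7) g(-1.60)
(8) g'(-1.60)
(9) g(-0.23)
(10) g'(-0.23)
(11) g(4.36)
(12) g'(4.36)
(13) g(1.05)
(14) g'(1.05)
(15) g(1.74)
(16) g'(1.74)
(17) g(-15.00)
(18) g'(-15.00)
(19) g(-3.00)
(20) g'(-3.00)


(1) = -54.04
(2) = 27.48
(3) = -2.02
(4) = -6.76
(5) = -63.51
(6) = -29.74
(7) = -1.49
(8) = 6.20
(9) = 0.60
(10) = -3.14
(11) = -85.66
(12) = -34.45
(13) = -9.01
(14) = -11.87
(15) = -18.82
(16) = -16.58
(17) = -696.90
(18) = 97.59
(19) = -16.86
(20) = 15.75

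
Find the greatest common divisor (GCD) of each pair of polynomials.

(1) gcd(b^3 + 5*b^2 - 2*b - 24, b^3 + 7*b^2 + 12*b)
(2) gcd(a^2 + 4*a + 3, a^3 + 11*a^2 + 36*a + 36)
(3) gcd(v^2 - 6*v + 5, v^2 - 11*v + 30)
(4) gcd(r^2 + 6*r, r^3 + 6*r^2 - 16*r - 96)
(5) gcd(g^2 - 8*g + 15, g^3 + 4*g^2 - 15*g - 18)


(1) = b^2 + 7*b + 12
(2) = a + 3
(3) = gcd((v - 5)*(v - 1), (v - 6)*(v - 5)) = v - 5
(4) = r + 6
(5) = g - 3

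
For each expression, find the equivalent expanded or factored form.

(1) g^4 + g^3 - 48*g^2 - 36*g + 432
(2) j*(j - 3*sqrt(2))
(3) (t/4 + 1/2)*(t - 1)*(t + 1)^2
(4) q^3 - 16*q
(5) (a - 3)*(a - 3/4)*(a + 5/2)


(1) = (g - 6)*(g - 3)*(g + 4)*(g + 6)
(2) = j^2 - 3*sqrt(2)*j
(3) = t^4/4 + 3*t^3/4 + t^2/4 - 3*t/4 - 1/2
(4) = q*(q - 4)*(q + 4)
(5) = a^3 - 5*a^2/4 - 57*a/8 + 45/8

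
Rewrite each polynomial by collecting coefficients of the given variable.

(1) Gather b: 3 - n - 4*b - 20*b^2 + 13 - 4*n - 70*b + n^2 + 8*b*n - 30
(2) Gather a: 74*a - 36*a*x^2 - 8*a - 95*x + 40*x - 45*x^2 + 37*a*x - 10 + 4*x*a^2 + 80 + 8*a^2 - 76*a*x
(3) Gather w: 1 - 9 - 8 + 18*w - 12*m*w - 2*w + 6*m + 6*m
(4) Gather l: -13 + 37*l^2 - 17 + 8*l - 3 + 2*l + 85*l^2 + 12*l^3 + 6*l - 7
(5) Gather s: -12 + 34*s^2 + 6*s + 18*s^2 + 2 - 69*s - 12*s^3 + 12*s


(1) = -20*b^2 + b*(8*n - 74) + n^2 - 5*n - 14
(2) = a^2*(4*x + 8) + a*(-36*x^2 - 39*x + 66) - 45*x^2 - 55*x + 70
(3) = 12*m + w*(16 - 12*m) - 16
(4) = 12*l^3 + 122*l^2 + 16*l - 40
(5) = -12*s^3 + 52*s^2 - 51*s - 10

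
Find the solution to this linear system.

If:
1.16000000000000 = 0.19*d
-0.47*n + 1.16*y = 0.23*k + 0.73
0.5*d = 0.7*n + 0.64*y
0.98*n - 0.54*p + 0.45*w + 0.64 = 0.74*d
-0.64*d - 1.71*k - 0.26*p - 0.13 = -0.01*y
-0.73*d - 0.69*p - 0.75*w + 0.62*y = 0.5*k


Then:
d = 6.11
k = -1.96
n = 3.02
p = -2.58
w = -1.05
y = 1.46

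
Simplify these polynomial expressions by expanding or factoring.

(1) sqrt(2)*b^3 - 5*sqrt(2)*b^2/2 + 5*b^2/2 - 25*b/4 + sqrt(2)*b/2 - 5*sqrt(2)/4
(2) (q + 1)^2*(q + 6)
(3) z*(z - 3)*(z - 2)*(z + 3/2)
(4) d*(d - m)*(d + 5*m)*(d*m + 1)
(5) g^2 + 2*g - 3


(1) = (b - 5/2)*(b + sqrt(2))*(sqrt(2)*b + 1/2)
(2) = q^3 + 8*q^2 + 13*q + 6
(3) = z^4 - 7*z^3/2 - 3*z^2/2 + 9*z
(4) = d^4*m + 4*d^3*m^2 + d^3 - 5*d^2*m^3 + 4*d^2*m - 5*d*m^2
(5) = (g - 1)*(g + 3)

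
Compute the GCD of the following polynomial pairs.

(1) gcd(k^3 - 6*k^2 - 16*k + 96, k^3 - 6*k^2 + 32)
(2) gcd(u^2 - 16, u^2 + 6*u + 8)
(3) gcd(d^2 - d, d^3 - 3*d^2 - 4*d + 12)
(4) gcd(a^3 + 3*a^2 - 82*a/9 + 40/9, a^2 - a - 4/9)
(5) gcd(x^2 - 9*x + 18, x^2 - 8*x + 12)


(1) = gcd((k - 6)*(k - 4)*(k + 4), (k - 4)^2*(k + 2)) = k - 4
(2) = gcd((u - 4)*(u + 4), (u + 2)*(u + 4)) = u + 4
(3) = 1
(4) = gcd((a - 4/3)*(a - 2/3)*(a + 5), (a - 4/3)*(a + 1/3)) = a - 4/3
(5) = gcd((x - 6)*(x - 3), (x - 6)*(x - 2)) = x - 6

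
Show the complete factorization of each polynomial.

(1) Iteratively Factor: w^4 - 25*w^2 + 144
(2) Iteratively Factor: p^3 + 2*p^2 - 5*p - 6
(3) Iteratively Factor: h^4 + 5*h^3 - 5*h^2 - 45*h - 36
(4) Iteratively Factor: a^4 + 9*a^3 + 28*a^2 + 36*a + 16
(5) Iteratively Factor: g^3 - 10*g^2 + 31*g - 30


(1) = (w + 3)*(w^3 - 3*w^2 - 16*w + 48) = (w - 3)*(w + 3)*(w^2 - 16) = (w - 3)*(w + 3)*(w + 4)*(w - 4)
(2) = (p - 2)*(p^2 + 4*p + 3) = (p - 2)*(p + 1)*(p + 3)
(3) = (h + 3)*(h^3 + 2*h^2 - 11*h - 12) = (h + 3)*(h + 4)*(h^2 - 2*h - 3) = (h - 3)*(h + 3)*(h + 4)*(h + 1)
(4) = (a + 2)*(a^3 + 7*a^2 + 14*a + 8) = (a + 2)^2*(a^2 + 5*a + 4) = (a + 2)^2*(a + 4)*(a + 1)
(5) = (g - 5)*(g^2 - 5*g + 6) = (g - 5)*(g - 3)*(g - 2)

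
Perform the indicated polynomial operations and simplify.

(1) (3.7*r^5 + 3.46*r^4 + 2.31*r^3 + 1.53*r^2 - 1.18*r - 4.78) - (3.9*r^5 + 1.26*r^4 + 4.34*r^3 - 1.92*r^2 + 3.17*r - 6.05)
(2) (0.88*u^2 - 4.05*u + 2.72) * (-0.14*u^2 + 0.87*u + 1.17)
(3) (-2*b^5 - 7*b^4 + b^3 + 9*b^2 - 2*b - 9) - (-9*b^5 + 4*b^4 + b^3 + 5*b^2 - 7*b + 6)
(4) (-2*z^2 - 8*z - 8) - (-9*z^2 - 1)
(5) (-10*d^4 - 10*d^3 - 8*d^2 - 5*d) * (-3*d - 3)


(1) = -0.2*r^5 + 2.2*r^4 - 2.03*r^3 + 3.45*r^2 - 4.35*r + 1.27
(2) = -0.1232*u^4 + 1.3326*u^3 - 2.8747*u^2 - 2.3721*u + 3.1824
(3) = 7*b^5 - 11*b^4 + 4*b^2 + 5*b - 15
(4) = 7*z^2 - 8*z - 7
(5) = 30*d^5 + 60*d^4 + 54*d^3 + 39*d^2 + 15*d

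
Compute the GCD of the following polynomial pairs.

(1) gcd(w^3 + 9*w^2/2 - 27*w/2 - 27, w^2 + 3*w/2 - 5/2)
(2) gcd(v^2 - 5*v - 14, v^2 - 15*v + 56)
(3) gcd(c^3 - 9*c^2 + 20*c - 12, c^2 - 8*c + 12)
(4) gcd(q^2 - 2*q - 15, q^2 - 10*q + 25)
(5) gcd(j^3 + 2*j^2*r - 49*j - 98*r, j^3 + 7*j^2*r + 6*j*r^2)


(1) = 1
(2) = gcd((v - 7)*(v + 2), (v - 8)*(v - 7)) = v - 7
(3) = gcd((c - 6)*(c - 2)*(c - 1), (c - 6)*(c - 2)) = c^2 - 8*c + 12
(4) = q - 5
(5) = gcd((j - 7)*(j + 7)*(j + 2*r), j*(j + r)*(j + 6*r)) = 1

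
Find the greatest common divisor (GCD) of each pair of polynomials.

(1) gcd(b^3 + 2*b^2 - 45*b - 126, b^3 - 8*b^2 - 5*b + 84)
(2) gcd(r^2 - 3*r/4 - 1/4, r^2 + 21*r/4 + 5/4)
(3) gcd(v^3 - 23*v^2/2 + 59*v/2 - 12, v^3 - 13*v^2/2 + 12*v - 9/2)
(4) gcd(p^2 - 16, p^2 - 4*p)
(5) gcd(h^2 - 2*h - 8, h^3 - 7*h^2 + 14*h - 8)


(1) = b^2 - 4*b - 21
(2) = r + 1/4
(3) = v^2 - 7*v/2 + 3/2
(4) = gcd((p - 4)*(p + 4), p*(p - 4)) = p - 4
(5) = h - 4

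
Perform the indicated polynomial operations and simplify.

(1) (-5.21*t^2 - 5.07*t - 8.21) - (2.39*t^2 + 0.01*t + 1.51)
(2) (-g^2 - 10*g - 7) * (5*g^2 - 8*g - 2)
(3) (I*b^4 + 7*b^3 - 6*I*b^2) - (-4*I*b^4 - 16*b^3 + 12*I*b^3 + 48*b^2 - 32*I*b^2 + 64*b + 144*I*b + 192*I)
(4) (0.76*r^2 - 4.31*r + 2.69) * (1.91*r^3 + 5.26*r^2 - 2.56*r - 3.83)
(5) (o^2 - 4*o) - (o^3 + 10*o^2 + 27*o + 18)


(1) = -7.6*t^2 - 5.08*t - 9.72
(2) = -5*g^4 - 42*g^3 + 47*g^2 + 76*g + 14
(3) = 5*I*b^4 + 23*b^3 - 12*I*b^3 - 48*b^2 + 26*I*b^2 - 64*b - 144*I*b - 192*I
(4) = 1.4516*r^5 - 4.2345*r^4 - 19.4783*r^3 + 22.2722*r^2 + 9.6209*r - 10.3027
(5) = -o^3 - 9*o^2 - 31*o - 18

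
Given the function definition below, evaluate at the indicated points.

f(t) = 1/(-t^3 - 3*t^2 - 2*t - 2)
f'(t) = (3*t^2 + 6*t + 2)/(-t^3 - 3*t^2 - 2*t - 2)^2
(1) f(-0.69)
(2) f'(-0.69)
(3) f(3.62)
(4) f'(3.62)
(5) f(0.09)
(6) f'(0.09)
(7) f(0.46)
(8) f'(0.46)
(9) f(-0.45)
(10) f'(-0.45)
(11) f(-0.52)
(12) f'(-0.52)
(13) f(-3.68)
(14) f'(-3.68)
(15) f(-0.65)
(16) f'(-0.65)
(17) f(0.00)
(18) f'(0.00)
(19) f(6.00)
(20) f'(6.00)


(1) = -0.58
(2) = -0.24
(3) = -0.01
(4) = 0.01
(5) = -0.45
(6) = 0.53
(7) = -0.27
(8) = 0.40
(9) = -0.62
(10) = -0.04
(11) = -0.61
(12) = -0.12
(13) = 0.07
(14) = 0.10
(15) = -0.59
(16) = -0.22
(17) = -0.50
(18) = 0.50
(19) = -0.00
(20) = 0.00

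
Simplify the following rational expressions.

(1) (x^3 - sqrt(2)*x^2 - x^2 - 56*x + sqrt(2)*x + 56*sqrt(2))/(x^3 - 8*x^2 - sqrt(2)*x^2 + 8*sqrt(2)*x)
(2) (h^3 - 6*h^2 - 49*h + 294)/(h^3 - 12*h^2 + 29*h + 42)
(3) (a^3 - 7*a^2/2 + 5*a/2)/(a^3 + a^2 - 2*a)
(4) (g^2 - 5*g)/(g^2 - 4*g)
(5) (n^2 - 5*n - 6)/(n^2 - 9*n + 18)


(1) = (x + 7)/x
(2) = (h + 7)/(h + 1)
(3) = (2*a - 5)/(2*a + 4)
(4) = (g - 5)/(g - 4)
(5) = (n + 1)/(n - 3)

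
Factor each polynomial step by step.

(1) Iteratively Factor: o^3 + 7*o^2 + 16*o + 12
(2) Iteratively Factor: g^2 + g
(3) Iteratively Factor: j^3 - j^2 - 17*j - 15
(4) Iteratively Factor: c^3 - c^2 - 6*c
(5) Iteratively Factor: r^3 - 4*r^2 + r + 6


(1) = (o + 3)*(o^2 + 4*o + 4) = (o + 2)*(o + 3)*(o + 2)
(2) = (g + 1)*(g)
(3) = (j + 3)*(j^2 - 4*j - 5) = (j - 5)*(j + 3)*(j + 1)
(4) = (c - 3)*(c^2 + 2*c) = (c - 3)*(c + 2)*(c)
(5) = (r - 2)*(r^2 - 2*r - 3) = (r - 3)*(r - 2)*(r + 1)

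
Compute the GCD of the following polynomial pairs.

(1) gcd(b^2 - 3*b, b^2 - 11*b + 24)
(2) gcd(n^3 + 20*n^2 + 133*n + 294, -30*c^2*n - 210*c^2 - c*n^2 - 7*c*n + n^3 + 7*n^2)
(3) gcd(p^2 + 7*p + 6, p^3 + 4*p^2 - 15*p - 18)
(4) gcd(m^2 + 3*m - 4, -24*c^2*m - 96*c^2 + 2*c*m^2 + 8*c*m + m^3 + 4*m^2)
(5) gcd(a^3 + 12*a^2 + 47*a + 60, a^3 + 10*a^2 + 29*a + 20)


(1) = gcd(b*(b - 3), (b - 8)*(b - 3)) = b - 3
(2) = n + 7
(3) = p^2 + 7*p + 6
(4) = gcd((m - 1)*(m + 4), (-4*c + m)*(6*c + m)*(m + 4)) = m + 4
(5) = gcd((a + 3)*(a + 4)*(a + 5), (a + 1)*(a + 4)*(a + 5)) = a^2 + 9*a + 20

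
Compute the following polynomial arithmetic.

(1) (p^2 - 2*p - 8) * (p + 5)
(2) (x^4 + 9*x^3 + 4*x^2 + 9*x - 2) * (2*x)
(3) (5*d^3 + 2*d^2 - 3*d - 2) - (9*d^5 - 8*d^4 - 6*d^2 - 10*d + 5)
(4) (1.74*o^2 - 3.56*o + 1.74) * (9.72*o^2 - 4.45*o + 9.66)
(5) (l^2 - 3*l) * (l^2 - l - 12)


(1) = p^3 + 3*p^2 - 18*p - 40
(2) = 2*x^5 + 18*x^4 + 8*x^3 + 18*x^2 - 4*x
(3) = -9*d^5 + 8*d^4 + 5*d^3 + 8*d^2 + 7*d - 7
(4) = 16.9128*o^4 - 42.3462*o^3 + 49.5632*o^2 - 42.1326*o + 16.8084
(5) = l^4 - 4*l^3 - 9*l^2 + 36*l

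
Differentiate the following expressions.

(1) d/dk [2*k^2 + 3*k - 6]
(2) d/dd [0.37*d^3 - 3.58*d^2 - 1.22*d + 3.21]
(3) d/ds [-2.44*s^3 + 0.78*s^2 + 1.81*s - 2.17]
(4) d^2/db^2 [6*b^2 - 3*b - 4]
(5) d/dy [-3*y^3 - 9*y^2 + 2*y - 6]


(1) = 4*k + 3
(2) = 1.11*d^2 - 7.16*d - 1.22
(3) = -7.32*s^2 + 1.56*s + 1.81
(4) = 12
(5) = -9*y^2 - 18*y + 2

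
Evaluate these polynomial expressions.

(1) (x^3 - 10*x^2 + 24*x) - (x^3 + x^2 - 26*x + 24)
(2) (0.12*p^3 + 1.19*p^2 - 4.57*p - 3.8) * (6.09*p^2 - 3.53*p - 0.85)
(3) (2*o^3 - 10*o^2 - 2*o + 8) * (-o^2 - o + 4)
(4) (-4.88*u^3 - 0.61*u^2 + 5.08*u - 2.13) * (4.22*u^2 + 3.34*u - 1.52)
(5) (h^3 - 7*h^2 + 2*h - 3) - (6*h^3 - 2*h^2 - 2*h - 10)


(1) = -11*x^2 + 50*x - 24
(2) = 0.7308*p^5 + 6.8235*p^4 - 32.134*p^3 - 8.0214*p^2 + 17.2985*p + 3.23
(3) = -2*o^5 + 8*o^4 + 20*o^3 - 46*o^2 - 16*o + 32
(4) = -20.5936*u^5 - 18.8734*u^4 + 26.8178*u^3 + 8.9058*u^2 - 14.8358*u + 3.2376
(5) = -5*h^3 - 5*h^2 + 4*h + 7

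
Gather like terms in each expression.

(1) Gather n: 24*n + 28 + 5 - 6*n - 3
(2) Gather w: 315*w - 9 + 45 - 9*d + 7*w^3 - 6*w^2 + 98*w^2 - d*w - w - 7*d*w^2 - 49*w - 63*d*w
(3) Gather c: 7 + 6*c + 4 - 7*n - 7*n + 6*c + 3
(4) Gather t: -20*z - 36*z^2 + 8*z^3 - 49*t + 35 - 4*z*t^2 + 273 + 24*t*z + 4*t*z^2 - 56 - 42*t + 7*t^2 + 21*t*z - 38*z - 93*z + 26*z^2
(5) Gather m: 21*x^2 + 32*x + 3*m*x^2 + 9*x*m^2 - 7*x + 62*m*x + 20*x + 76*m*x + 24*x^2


(1) = 18*n + 30
(2) = -9*d + 7*w^3 + w^2*(92 - 7*d) + w*(265 - 64*d) + 36
(3) = 12*c - 14*n + 14
(4) = t^2*(7 - 4*z) + t*(4*z^2 + 45*z - 91) + 8*z^3 - 10*z^2 - 151*z + 252
(5) = 9*m^2*x + m*(3*x^2 + 138*x) + 45*x^2 + 45*x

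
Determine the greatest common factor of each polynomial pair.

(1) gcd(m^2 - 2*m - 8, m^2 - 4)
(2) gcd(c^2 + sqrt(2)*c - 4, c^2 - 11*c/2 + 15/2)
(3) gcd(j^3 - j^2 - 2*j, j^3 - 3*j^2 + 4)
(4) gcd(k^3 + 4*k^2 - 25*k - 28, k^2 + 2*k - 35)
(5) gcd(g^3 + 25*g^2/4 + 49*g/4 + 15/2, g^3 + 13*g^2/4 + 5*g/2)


(1) = gcd((m - 4)*(m + 2), (m - 2)*(m + 2)) = m + 2
(2) = gcd((c - sqrt(2))*(c + 2*sqrt(2)), (c - 3)*(c - 5/2)) = 1
(3) = gcd(j*(j - 2)*(j + 1), (j - 2)^2*(j + 1)) = j^2 - j - 2
(4) = k + 7
(5) = g^2 + 13*g/4 + 5/2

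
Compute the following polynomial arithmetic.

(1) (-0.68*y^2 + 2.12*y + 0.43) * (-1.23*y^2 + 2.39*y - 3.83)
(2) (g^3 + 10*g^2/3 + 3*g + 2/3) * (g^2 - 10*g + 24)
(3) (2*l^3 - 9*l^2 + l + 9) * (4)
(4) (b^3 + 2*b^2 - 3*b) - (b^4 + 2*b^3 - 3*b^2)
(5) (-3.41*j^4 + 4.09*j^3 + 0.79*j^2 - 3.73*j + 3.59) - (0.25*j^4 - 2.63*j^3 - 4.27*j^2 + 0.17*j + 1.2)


(1) = 0.8364*y^4 - 4.2328*y^3 + 7.1423*y^2 - 7.0919*y - 1.6469
(2) = g^5 - 20*g^4/3 - 19*g^3/3 + 152*g^2/3 + 196*g/3 + 16
(3) = 8*l^3 - 36*l^2 + 4*l + 36
(4) = -b^4 - b^3 + 5*b^2 - 3*b
(5) = -3.66*j^4 + 6.72*j^3 + 5.06*j^2 - 3.9*j + 2.39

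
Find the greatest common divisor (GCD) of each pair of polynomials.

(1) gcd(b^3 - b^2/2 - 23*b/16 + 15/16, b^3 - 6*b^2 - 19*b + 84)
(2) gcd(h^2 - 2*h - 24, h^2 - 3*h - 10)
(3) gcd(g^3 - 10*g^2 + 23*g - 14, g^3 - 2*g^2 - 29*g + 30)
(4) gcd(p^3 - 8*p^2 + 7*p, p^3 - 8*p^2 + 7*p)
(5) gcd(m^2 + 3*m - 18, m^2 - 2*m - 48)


(1) = gcd((b - 1)*(b - 3/4)*(b + 5/4), (b - 7)*(b - 3)*(b + 4)) = 1
(2) = gcd((h - 6)*(h + 4), (h - 5)*(h + 2)) = 1
(3) = g - 1
(4) = p^3 - 8*p^2 + 7*p
(5) = m + 6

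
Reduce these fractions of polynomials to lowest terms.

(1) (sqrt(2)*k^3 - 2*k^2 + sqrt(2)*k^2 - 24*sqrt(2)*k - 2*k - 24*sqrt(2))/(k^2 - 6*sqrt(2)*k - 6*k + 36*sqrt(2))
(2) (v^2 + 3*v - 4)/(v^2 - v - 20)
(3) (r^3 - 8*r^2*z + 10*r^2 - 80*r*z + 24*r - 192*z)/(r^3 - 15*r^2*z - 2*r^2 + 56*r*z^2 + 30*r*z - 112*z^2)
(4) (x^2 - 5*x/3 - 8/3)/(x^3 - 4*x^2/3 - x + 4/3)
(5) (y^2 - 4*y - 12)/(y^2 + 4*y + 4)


(1) = (sqrt(2)*k^3 + k^2*(-2 + sqrt(2)) + k*(-24*sqrt(2) - 2) - 24*sqrt(2))/(k^2 + k*(-6*sqrt(2) - 6) + 36*sqrt(2))
(2) = (v - 1)/(v - 5)
(3) = (-r^2 - 10*r - 24)/(-r^2 + 7*r*z + 2*r - 14*z)
(4) = (3*x - 8)/(3*x^2 - 7*x + 4)
(5) = (y - 6)/(y + 2)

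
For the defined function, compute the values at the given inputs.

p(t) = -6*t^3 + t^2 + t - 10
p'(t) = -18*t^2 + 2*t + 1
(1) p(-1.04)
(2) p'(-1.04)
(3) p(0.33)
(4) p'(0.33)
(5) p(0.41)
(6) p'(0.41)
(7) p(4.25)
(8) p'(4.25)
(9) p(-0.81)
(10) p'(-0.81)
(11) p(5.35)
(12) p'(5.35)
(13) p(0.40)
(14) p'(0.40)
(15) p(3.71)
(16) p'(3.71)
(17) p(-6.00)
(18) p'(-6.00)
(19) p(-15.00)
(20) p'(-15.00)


(1) = -3.21
(2) = -20.55
(3) = -9.78
(4) = -0.30
(5) = -9.84
(6) = -1.21
(7) = -448.28
(8) = -315.62
(9) = -6.97
(10) = -12.43
(11) = -894.81
(12) = -503.50
(13) = -9.82
(14) = -1.08
(15) = -298.91
(16) = -239.33
(17) = 1316.00
(18) = -659.00
(19) = 20450.00
(20) = -4079.00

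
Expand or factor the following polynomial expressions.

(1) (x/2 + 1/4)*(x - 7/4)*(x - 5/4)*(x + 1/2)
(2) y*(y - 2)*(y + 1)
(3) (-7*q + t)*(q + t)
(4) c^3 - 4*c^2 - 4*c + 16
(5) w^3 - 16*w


(1) = x^4/2 - x^3 - 9*x^2/32 + 23*x/32 + 35/128
(2) = y^3 - y^2 - 2*y
(3) = -7*q^2 - 6*q*t + t^2
(4) = (c - 4)*(c - 2)*(c + 2)
(5) = w*(w - 4)*(w + 4)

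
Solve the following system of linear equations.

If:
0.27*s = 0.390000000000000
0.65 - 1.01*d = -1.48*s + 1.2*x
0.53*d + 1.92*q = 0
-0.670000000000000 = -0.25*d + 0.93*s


Then:
d = 8.05
q = -2.22
s = 1.44
x = -4.46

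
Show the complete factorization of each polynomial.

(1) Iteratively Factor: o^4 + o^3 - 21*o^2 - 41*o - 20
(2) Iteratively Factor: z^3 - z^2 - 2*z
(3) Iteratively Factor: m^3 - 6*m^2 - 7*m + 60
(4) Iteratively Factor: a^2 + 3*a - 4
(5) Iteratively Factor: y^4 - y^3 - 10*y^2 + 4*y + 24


(1) = (o + 1)*(o^3 - 21*o - 20) = (o - 5)*(o + 1)*(o^2 + 5*o + 4) = (o - 5)*(o + 1)*(o + 4)*(o + 1)
(2) = (z - 2)*(z^2 + z) = (z - 2)*(z + 1)*(z)
(3) = (m - 4)*(m^2 - 2*m - 15) = (m - 5)*(m - 4)*(m + 3)
(4) = (a + 4)*(a - 1)
(5) = (y + 2)*(y^3 - 3*y^2 - 4*y + 12) = (y - 3)*(y + 2)*(y^2 - 4) = (y - 3)*(y - 2)*(y + 2)*(y + 2)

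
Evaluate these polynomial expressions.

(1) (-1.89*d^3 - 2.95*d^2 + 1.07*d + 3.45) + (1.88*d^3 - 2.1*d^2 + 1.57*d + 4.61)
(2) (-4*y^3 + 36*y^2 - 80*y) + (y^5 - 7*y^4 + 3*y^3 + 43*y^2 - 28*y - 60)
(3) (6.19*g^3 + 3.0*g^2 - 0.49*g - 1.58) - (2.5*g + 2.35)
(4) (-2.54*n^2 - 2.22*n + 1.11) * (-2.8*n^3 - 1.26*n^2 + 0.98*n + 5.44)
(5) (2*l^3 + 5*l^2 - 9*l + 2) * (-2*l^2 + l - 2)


(1) = -0.01*d^3 - 5.05*d^2 + 2.64*d + 8.06
(2) = y^5 - 7*y^4 - y^3 + 79*y^2 - 108*y - 60
(3) = 6.19*g^3 + 3.0*g^2 - 2.99*g - 3.93
(4) = 7.112*n^5 + 9.4164*n^4 - 2.8*n^3 - 17.3918*n^2 - 10.989*n + 6.0384
(5) = -4*l^5 - 8*l^4 + 19*l^3 - 23*l^2 + 20*l - 4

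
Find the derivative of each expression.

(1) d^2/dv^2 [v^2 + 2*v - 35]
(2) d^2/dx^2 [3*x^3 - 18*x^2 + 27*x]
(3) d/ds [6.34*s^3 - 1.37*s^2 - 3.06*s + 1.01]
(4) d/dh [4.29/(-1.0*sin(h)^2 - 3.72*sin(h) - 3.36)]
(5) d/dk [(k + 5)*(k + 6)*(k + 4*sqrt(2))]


(1) = 2
(2) = 18*x - 36
(3) = 19.02*s^2 - 2.74*s - 3.06
(4) = (8.58*sin(h) + 15.9588)*cos(h)/(1.0*sin(h)^2 + 3.72*sin(h) + 3.36)^2
(5) = 3*k^2 + 8*sqrt(2)*k + 22*k + 30 + 44*sqrt(2)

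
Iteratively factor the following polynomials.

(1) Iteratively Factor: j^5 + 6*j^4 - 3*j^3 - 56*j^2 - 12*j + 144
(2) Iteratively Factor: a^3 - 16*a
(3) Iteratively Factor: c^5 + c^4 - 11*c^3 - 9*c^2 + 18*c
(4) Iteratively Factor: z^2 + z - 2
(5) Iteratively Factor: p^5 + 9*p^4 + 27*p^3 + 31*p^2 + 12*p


(1) = (j + 3)*(j^4 + 3*j^3 - 12*j^2 - 20*j + 48) = (j - 2)*(j + 3)*(j^3 + 5*j^2 - 2*j - 24) = (j - 2)^2*(j + 3)*(j^2 + 7*j + 12) = (j - 2)^2*(j + 3)^2*(j + 4)
(2) = (a - 4)*(a^2 + 4*a) = (a - 4)*(a + 4)*(a)
(3) = (c)*(c^4 + c^3 - 11*c^2 - 9*c + 18) = c*(c - 1)*(c^3 + 2*c^2 - 9*c - 18) = c*(c - 3)*(c - 1)*(c^2 + 5*c + 6) = c*(c - 3)*(c - 1)*(c + 3)*(c + 2)
(4) = (z - 1)*(z + 2)
(5) = (p + 1)*(p^4 + 8*p^3 + 19*p^2 + 12*p) = (p + 1)*(p + 4)*(p^3 + 4*p^2 + 3*p) = (p + 1)*(p + 3)*(p + 4)*(p^2 + p) = (p + 1)^2*(p + 3)*(p + 4)*(p)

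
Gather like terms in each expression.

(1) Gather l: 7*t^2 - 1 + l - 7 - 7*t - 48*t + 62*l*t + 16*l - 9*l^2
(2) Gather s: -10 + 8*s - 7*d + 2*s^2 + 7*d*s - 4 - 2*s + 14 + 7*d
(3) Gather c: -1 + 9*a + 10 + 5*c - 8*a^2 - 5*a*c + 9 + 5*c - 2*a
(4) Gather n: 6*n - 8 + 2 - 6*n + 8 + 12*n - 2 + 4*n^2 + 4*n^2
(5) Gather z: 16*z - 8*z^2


(1) = -9*l^2 + l*(62*t + 17) + 7*t^2 - 55*t - 8
(2) = 2*s^2 + s*(7*d + 6)
(3) = -8*a^2 + 7*a + c*(10 - 5*a) + 18
(4) = 8*n^2 + 12*n
(5) = -8*z^2 + 16*z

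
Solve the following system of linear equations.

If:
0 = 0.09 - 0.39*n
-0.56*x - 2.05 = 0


Then:
n = 0.23
x = -3.66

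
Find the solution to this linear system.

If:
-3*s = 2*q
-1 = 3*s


Then:
q = 1/2
s = -1/3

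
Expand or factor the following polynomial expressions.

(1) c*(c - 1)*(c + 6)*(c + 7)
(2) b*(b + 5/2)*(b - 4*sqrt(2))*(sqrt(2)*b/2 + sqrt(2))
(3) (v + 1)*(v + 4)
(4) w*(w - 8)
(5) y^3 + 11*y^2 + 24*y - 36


(1) = c^4 + 12*c^3 + 29*c^2 - 42*c
(2) = sqrt(2)*b^4/2 - 4*b^3 + 9*sqrt(2)*b^3/4 - 18*b^2 + 5*sqrt(2)*b^2/2 - 20*b
(3) = v^2 + 5*v + 4
(4) = w^2 - 8*w
(5) = (y - 1)*(y + 6)^2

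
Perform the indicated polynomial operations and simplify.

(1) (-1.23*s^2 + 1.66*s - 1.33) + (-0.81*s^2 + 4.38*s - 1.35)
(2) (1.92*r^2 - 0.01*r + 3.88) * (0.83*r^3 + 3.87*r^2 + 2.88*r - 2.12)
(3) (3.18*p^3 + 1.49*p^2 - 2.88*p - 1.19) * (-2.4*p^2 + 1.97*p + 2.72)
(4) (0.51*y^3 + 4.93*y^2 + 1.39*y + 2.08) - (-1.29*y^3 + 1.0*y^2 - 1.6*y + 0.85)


(1) = -2.04*s^2 + 6.04*s - 2.68
(2) = 1.5936*r^5 + 7.4221*r^4 + 8.7113*r^3 + 10.9164*r^2 + 11.1956*r - 8.2256
(3) = -7.632*p^5 + 2.6886*p^4 + 18.4969*p^3 + 1.2352*p^2 - 10.1779*p - 3.2368
(4) = 1.8*y^3 + 3.93*y^2 + 2.99*y + 1.23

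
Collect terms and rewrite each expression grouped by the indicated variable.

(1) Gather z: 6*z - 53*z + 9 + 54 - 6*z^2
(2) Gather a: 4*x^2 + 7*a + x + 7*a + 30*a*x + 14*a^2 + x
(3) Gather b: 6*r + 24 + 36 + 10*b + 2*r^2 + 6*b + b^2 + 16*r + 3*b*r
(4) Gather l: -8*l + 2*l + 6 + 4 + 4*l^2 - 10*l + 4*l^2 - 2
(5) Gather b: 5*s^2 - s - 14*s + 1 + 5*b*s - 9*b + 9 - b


(1) = -6*z^2 - 47*z + 63
(2) = 14*a^2 + a*(30*x + 14) + 4*x^2 + 2*x
(3) = b^2 + b*(3*r + 16) + 2*r^2 + 22*r + 60
(4) = 8*l^2 - 16*l + 8
(5) = b*(5*s - 10) + 5*s^2 - 15*s + 10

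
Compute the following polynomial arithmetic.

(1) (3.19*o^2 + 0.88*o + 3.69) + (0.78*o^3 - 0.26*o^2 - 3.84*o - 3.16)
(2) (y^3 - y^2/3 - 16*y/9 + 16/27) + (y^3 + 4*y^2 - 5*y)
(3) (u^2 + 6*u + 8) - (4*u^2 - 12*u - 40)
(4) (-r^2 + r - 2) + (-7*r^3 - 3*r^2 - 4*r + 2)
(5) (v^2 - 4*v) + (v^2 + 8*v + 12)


(1) = 0.78*o^3 + 2.93*o^2 - 2.96*o + 0.53
(2) = 2*y^3 + 11*y^2/3 - 61*y/9 + 16/27
(3) = -3*u^2 + 18*u + 48
(4) = -7*r^3 - 4*r^2 - 3*r
(5) = 2*v^2 + 4*v + 12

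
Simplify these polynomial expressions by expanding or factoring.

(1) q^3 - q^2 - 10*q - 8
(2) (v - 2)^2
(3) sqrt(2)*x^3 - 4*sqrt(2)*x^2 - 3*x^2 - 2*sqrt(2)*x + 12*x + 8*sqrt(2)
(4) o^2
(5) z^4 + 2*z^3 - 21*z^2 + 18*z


(1) = (q - 4)*(q + 1)*(q + 2)
(2) = v^2 - 4*v + 4
(3) = (x - 4)*(x - 2*sqrt(2))*(sqrt(2)*x + 1)
(4) = o^2
(5) = z*(z - 3)*(z - 1)*(z + 6)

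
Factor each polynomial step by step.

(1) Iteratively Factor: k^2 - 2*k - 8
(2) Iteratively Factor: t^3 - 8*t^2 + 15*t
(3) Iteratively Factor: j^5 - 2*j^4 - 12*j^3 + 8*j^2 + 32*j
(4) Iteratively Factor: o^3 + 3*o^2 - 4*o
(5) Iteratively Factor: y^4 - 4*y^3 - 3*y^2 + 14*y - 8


(1) = (k - 4)*(k + 2)
(2) = (t)*(t^2 - 8*t + 15) = t*(t - 3)*(t - 5)
(3) = (j + 2)*(j^4 - 4*j^3 - 4*j^2 + 16*j) = j*(j + 2)*(j^3 - 4*j^2 - 4*j + 16) = j*(j + 2)^2*(j^2 - 6*j + 8) = j*(j - 4)*(j + 2)^2*(j - 2)
(4) = (o - 1)*(o^2 + 4*o) = o*(o - 1)*(o + 4)
(5) = (y - 4)*(y^3 - 3*y + 2) = (y - 4)*(y - 1)*(y^2 + y - 2) = (y - 4)*(y - 1)^2*(y + 2)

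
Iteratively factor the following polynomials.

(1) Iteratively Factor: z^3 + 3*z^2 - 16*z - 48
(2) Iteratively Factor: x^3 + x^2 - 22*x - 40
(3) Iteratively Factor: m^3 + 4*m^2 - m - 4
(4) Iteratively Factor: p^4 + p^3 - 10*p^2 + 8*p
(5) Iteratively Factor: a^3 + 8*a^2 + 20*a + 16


(1) = (z - 4)*(z^2 + 7*z + 12) = (z - 4)*(z + 3)*(z + 4)
(2) = (x + 2)*(x^2 - x - 20) = (x - 5)*(x + 2)*(x + 4)
(3) = (m - 1)*(m^2 + 5*m + 4) = (m - 1)*(m + 4)*(m + 1)
(4) = (p + 4)*(p^3 - 3*p^2 + 2*p) = (p - 2)*(p + 4)*(p^2 - p) = p*(p - 2)*(p + 4)*(p - 1)
(5) = (a + 2)*(a^2 + 6*a + 8) = (a + 2)*(a + 4)*(a + 2)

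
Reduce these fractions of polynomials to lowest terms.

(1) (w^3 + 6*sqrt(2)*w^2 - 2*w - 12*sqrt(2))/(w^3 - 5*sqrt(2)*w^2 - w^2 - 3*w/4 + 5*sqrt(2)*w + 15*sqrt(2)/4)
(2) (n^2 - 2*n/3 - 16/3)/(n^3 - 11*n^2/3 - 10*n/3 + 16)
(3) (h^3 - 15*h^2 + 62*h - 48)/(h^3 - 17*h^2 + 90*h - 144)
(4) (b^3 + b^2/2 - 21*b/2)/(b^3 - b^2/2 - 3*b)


(1) = (4*w^3 + 24*sqrt(2)*w^2 - 8*w - 48*sqrt(2))/(4*w^3 + w^2*(-20*sqrt(2) - 4) + w*(-3 + 20*sqrt(2)) + 15*sqrt(2))
(2) = 1/(n - 3)
(3) = (h - 1)/(h - 3)
(4) = (2*b^2 + b - 21)/(2*b^2 - b - 6)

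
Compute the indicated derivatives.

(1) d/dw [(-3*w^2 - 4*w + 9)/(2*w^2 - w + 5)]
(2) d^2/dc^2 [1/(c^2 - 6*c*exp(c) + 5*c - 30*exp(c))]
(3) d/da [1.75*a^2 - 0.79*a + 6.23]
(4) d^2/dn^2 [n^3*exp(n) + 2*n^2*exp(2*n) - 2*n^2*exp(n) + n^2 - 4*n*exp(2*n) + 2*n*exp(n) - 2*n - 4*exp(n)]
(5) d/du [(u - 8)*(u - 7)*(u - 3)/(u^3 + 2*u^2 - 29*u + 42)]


(1) = 11*(w^2 - 6*w - 1)/(4*w^4 - 4*w^3 + 21*w^2 - 10*w + 25)
(2) = 2*((3*c*exp(c) + 21*exp(c) - 1)*(c^2 - 6*c*exp(c) + 5*c - 30*exp(c)) + (6*c*exp(c) - 2*c + 36*exp(c) - 5)^2)/(c^2 - 6*c*exp(c) + 5*c - 30*exp(c))^3
(3) = 3.5*a - 0.79
(4) = n^3*exp(n) + 8*n^2*exp(2*n) + 4*n^2*exp(n) - 12*exp(2*n) - 4*exp(n) + 2
(5) = 10*(2*u^2 - 14*u - 7)/(u^4 + 10*u^3 - 3*u^2 - 140*u + 196)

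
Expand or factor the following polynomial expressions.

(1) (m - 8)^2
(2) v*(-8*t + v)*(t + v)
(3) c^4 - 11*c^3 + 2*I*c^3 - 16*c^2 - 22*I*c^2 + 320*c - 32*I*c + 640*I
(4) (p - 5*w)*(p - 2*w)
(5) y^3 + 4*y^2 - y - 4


(1) = m^2 - 16*m + 64
(2) = -8*t^2*v - 7*t*v^2 + v^3
(3) = (c - 8)^2*(c + 5)*(c + 2*I)
(4) = p^2 - 7*p*w + 10*w^2
(5) = (y - 1)*(y + 1)*(y + 4)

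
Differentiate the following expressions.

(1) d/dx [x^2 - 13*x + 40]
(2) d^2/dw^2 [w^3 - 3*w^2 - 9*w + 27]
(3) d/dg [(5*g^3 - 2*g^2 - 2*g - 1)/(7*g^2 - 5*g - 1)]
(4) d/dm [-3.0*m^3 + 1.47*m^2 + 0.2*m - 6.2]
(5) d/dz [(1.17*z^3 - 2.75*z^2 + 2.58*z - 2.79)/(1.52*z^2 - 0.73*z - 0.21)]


(1) = 2*x - 13
(2) = 6*w - 6
(3) = (35*g^4 - 50*g^3 + 9*g^2 + 18*g - 3)/(49*g^4 - 70*g^3 + 11*g^2 + 10*g + 1)
(4) = -9.0*m^2 + 2.94*m + 0.2
(5) = (1.7784*z^4 - 1.7082*z^3 - 2.6512*z^2 + 9.6366*z - 2.5785)/(2.3104*z^4 - 2.2192*z^3 - 0.1055*z^2 + 0.3066*z + 0.0441)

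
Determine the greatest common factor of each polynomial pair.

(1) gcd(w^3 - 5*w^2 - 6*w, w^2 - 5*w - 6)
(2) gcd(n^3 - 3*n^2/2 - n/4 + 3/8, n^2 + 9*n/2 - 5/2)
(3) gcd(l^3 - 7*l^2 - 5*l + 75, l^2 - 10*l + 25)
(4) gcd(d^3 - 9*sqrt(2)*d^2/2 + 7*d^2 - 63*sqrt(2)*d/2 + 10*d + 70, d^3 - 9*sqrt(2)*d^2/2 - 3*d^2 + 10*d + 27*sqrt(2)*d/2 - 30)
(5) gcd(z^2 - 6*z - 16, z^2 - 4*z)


(1) = w^2 - 5*w - 6
(2) = gcd((n - 3/2)*(n - 1/2)*(n + 1/2), (n - 1/2)*(n + 5)) = n - 1/2
(3) = gcd((l - 5)^2*(l + 3), (l - 5)^2) = l^2 - 10*l + 25
(4) = d^2 - 9*sqrt(2)*d/2 + 10
(5) = 1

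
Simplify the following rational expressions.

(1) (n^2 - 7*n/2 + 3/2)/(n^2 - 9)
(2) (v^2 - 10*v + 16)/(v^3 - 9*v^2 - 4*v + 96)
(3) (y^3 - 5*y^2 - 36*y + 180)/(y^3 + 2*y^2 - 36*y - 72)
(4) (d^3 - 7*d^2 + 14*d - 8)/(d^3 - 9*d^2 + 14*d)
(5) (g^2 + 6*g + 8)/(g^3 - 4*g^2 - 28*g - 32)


(1) = (2*n - 1)/(2*n + 6)
(2) = (v - 2)/(v^2 - v - 12)
(3) = (y - 5)/(y + 2)
(4) = (d^2 - 5*d + 4)/(d^2 - 7*d)
(5) = (g + 4)/(g^2 - 6*g - 16)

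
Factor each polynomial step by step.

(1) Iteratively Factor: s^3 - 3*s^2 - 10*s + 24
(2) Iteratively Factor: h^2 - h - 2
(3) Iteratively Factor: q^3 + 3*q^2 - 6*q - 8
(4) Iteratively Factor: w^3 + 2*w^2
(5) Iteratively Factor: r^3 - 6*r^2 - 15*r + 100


(1) = (s + 3)*(s^2 - 6*s + 8) = (s - 2)*(s + 3)*(s - 4)
(2) = (h + 1)*(h - 2)
(3) = (q + 1)*(q^2 + 2*q - 8) = (q - 2)*(q + 1)*(q + 4)
(4) = (w)*(w^2 + 2*w) = w*(w + 2)*(w)
(5) = (r - 5)*(r^2 - r - 20) = (r - 5)*(r + 4)*(r - 5)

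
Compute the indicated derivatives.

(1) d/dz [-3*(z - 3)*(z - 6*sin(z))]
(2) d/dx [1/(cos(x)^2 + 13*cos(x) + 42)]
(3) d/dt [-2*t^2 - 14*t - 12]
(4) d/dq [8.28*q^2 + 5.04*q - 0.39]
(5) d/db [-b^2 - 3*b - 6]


(1) = -3*z + 3*(z - 3)*(6*cos(z) - 1) + 18*sin(z)
(2) = (2*cos(x) + 13)*sin(x)/(cos(x)^2 + 13*cos(x) + 42)^2
(3) = -4*t - 14
(4) = 16.56*q + 5.04
(5) = -2*b - 3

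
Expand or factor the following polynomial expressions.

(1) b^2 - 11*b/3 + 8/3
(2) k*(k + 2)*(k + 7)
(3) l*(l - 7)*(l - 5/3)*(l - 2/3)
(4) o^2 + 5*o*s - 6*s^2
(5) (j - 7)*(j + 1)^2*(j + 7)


(1) = (b - 8/3)*(b - 1)
(2) = k^3 + 9*k^2 + 14*k
(3) = l^4 - 28*l^3/3 + 157*l^2/9 - 70*l/9
(4) = (o - s)*(o + 6*s)
(5) = j^4 + 2*j^3 - 48*j^2 - 98*j - 49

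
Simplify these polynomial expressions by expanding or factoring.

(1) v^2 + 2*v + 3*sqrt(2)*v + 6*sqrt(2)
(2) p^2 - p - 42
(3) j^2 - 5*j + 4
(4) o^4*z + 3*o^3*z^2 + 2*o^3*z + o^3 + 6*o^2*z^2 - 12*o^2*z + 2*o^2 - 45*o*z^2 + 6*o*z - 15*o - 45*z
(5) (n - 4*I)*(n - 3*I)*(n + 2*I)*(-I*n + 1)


(1) = (v + 2)*(v + 3*sqrt(2))
(2) = (p - 7)*(p + 6)
(3) = (j - 4)*(j - 1)
(4) = (o - 3)*(o + 5)*(o + 3*z)*(o*z + 1)
(5) = -I*n^4 - 4*n^3 - 7*I*n^2 - 22*n - 24*I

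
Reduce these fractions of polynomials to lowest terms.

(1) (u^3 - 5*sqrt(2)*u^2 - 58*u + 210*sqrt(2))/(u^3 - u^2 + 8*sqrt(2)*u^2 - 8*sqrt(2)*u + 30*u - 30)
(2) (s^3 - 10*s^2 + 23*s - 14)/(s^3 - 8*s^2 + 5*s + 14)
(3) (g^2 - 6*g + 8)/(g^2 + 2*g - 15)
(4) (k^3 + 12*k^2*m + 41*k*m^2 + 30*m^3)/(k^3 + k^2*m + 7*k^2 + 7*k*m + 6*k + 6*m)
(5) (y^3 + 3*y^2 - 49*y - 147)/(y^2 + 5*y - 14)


(1) = (u^2 - 10*sqrt(2)*u + 42)/(u^2 + u*(-1 + 3*sqrt(2)) - 3*sqrt(2))
(2) = (s - 1)/(s + 1)
(3) = (g^2 - 6*g + 8)/(g^2 + 2*g - 15)
(4) = (k^2 + 11*k*m + 30*m^2)/(k^2 + 7*k + 6)
(5) = (y^2 - 4*y - 21)/(y - 2)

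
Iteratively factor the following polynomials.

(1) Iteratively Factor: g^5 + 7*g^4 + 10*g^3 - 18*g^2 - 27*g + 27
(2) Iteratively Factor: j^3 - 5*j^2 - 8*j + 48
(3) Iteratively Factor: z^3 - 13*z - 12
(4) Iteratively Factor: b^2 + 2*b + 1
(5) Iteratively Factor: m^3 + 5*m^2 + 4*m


(1) = (g + 3)*(g^4 + 4*g^3 - 2*g^2 - 12*g + 9) = (g + 3)^2*(g^3 + g^2 - 5*g + 3) = (g - 1)*(g + 3)^2*(g^2 + 2*g - 3) = (g - 1)^2*(g + 3)^2*(g + 3)
(2) = (j - 4)*(j^2 - j - 12) = (j - 4)^2*(j + 3)
(3) = (z + 1)*(z^2 - z - 12) = (z + 1)*(z + 3)*(z - 4)
(4) = (b + 1)*(b + 1)
(5) = (m + 1)*(m^2 + 4*m) = m*(m + 1)*(m + 4)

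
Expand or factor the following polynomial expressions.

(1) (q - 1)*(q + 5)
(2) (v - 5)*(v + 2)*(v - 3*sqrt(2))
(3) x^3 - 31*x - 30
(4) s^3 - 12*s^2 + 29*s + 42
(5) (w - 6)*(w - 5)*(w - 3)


(1) = q^2 + 4*q - 5
(2) = v^3 - 3*sqrt(2)*v^2 - 3*v^2 - 10*v + 9*sqrt(2)*v + 30*sqrt(2)
(3) = (x - 6)*(x + 1)*(x + 5)
(4) = (s - 7)*(s - 6)*(s + 1)
(5) = w^3 - 14*w^2 + 63*w - 90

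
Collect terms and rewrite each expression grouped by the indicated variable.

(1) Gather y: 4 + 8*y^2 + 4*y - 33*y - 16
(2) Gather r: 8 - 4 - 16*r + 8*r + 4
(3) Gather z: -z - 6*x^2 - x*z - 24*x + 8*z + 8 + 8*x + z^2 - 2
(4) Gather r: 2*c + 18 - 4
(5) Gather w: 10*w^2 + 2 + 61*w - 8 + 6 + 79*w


(1) = 8*y^2 - 29*y - 12
(2) = 8 - 8*r
(3) = -6*x^2 - 16*x + z^2 + z*(7 - x) + 6
(4) = 2*c + 14
(5) = 10*w^2 + 140*w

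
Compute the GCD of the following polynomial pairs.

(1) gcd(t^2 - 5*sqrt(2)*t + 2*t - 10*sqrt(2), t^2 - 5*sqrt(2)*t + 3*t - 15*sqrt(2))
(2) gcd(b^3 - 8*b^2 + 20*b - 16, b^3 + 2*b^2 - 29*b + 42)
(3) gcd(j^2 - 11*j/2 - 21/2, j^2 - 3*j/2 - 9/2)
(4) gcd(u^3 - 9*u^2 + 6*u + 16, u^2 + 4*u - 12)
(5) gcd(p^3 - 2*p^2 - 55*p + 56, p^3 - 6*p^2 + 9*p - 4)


(1) = gcd((t + 2)*(t - 5*sqrt(2)), (t + 3)*(t - 5*sqrt(2))) = t - 5*sqrt(2)
(2) = b - 2
(3) = gcd((j - 7)*(j + 3/2), (j - 3)*(j + 3/2)) = j + 3/2
(4) = u - 2
(5) = p - 1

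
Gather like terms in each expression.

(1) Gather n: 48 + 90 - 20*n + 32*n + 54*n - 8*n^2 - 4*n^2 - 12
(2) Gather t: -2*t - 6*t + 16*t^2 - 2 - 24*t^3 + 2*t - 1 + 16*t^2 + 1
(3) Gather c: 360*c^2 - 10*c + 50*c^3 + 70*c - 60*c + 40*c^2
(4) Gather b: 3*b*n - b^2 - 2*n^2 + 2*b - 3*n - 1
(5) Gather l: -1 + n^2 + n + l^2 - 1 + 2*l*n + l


(1) = -12*n^2 + 66*n + 126
(2) = -24*t^3 + 32*t^2 - 6*t - 2
(3) = 50*c^3 + 400*c^2
(4) = -b^2 + b*(3*n + 2) - 2*n^2 - 3*n - 1
(5) = l^2 + l*(2*n + 1) + n^2 + n - 2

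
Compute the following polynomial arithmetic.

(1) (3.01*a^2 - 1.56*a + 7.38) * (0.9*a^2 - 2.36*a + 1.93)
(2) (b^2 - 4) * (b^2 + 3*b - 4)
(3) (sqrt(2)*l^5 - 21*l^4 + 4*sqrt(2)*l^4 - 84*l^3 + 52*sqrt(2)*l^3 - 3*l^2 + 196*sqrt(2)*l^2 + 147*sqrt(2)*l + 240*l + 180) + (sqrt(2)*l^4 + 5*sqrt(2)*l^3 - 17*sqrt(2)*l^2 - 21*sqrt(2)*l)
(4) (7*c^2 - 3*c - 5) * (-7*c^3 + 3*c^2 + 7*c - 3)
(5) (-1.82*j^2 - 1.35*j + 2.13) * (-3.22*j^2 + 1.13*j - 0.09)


(1) = 2.709*a^4 - 8.5076*a^3 + 16.1329*a^2 - 20.4276*a + 14.2434
(2) = b^4 + 3*b^3 - 8*b^2 - 12*b + 16
(3) = sqrt(2)*l^5 - 21*l^4 + 5*sqrt(2)*l^4 - 84*l^3 + 57*sqrt(2)*l^3 - 3*l^2 + 179*sqrt(2)*l^2 + 126*sqrt(2)*l + 240*l + 180
(4) = -49*c^5 + 42*c^4 + 75*c^3 - 57*c^2 - 26*c + 15
(5) = 5.8604*j^4 + 2.2904*j^3 - 8.2203*j^2 + 2.5284*j - 0.1917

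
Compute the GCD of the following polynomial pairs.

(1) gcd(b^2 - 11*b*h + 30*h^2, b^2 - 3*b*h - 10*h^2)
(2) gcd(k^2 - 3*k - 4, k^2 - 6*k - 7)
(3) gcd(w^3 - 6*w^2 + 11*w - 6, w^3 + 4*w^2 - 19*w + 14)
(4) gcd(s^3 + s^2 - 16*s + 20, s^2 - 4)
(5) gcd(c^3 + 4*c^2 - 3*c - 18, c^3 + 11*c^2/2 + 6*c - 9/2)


(1) = b - 5*h
(2) = gcd((k - 4)*(k + 1), (k - 7)*(k + 1)) = k + 1
(3) = gcd((w - 3)*(w - 2)*(w - 1), (w - 2)*(w - 1)*(w + 7)) = w^2 - 3*w + 2
(4) = s - 2
(5) = gcd((c - 2)*(c + 3)^2, (c - 1/2)*(c + 3)^2) = c^2 + 6*c + 9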